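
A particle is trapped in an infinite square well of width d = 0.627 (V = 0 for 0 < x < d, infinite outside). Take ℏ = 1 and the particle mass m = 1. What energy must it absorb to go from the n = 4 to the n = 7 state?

ΔE = 414

E_n = n²π²ℏ²/(2md²), so ΔE = (7² − 4²) π²ℏ²/(2md²).
ΔE = 33 × π² / (2 × 1 × 0.627²) = 414.2.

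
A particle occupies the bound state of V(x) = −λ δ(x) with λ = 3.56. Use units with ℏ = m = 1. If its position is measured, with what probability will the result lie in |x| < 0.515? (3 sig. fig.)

P = 0.974

The normalised bound state is ψ = √κ e^{−κ|x|} with κ = mλ/ℏ² = 3.560.
P(|x| < d) = ∫_{−d}^{d} κ e^{−2κ|x|} dx = 1 − e^{−2κd} = 1 − e^{−3.667} = 0.9744.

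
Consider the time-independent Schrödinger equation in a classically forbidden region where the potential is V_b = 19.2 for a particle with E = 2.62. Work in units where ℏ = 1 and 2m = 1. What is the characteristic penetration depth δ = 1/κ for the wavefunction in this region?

Since E < V_b the TISE in this region is ψ'' = κ²ψ with κ = √(2m(V_b − E))/ℏ.
κ = √(2 × 0.5 × 16.58) = 4.072. The penetration depth is δ = 1/κ = 0.246.

δ = 0.246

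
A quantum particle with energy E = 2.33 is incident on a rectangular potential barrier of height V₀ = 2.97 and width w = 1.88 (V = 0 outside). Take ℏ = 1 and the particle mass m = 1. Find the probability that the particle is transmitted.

E < V₀: inside the barrier ψ ∝ e^{±κx} with κ = √(2m(V₀ − E))/ℏ = 1.131.
κw = 2.127, sinh(κw) = 4.135.
Matching ψ, ψ′ at both faces gives T = [1 + V₀² sinh²(κw) / (4E(V₀ − E))]⁻¹ = 1/26.29 = 0.0380.

T = 0.0380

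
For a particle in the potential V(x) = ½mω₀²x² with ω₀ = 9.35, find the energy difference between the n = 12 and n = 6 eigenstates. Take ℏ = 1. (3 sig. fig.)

ΔE = 56.1

E_n = ℏω₀(n + ½), so ΔE = (12 − 6) ℏω₀ = 6 × 9.35 = 56.10.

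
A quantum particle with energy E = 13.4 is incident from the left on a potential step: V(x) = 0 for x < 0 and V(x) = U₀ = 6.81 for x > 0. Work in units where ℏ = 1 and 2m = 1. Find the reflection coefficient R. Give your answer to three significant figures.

R = 0.0308

The wavenumbers are k₁ = √(2mE)/ℏ = 3.661 on the left and k₂ = √(2m(E − U₀))/ℏ = 2.567 on the right.
Matching ψ and ψ′ at x = 0 gives r = (k₁ − k₂)/(k₁ + k₂), so R = r² = 0.03083 and T = 1 − R = 0.9692.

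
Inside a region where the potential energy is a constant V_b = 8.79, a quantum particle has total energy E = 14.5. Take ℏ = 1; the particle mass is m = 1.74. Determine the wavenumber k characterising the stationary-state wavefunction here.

k = 4.46

With E > V_b the solution is oscillatory, ψ ∝ e^{±ikx} with k = √(2m(E − V_b))/ℏ.
k = √(2 × 1.74 × 5.71) = 4.458.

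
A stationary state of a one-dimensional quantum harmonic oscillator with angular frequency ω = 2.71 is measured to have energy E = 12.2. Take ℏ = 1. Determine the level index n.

n = 4

Invert E_n = (n + ½)ℏω: n = E/ℏω − ½ = 4.002, so n = 4.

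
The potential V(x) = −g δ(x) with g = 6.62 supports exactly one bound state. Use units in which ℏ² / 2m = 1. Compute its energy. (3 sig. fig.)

The bound state is ψ(x) = √κ e^{−κ|x|}. The derivative jump ψ'(0⁺) − ψ'(0⁻) = −(2mg/ℏ²)ψ(0) fixes κ = mg/ℏ² = 3.310.
Then E = −ℏ²κ²/(2m) = −mg²/(2ℏ²) = -10.96.

E = -11.0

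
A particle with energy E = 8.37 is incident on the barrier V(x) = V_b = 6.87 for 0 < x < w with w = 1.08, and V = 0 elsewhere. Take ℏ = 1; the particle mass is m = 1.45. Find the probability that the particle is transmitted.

E > V_b: inside the barrier k₂ = √(2m(E − V_b))/ℏ = 2.086, k₂w = 2.253.
T = [1 + V_b² sin²(k₂w) / (4E(E − V_b))]⁻¹ = 1/1.567 = 0.638.

T = 0.638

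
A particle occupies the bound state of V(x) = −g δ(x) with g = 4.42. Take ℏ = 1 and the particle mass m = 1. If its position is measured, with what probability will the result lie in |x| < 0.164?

The normalised bound state is ψ = √κ e^{−κ|x|} with κ = mg/ℏ² = 4.420.
P(|x| < d) = ∫_{−d}^{d} κ e^{−2κ|x|} dx = 1 − e^{−2κd} = 1 − e^{−1.450} = 0.7654.

P = 0.765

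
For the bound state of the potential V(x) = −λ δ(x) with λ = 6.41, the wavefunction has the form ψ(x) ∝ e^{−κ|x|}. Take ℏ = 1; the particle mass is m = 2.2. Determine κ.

κ = 14.1

Integrate −(ℏ²/2m)ψ'' − λδ(x)ψ = Eψ from −ε to +ε: the ψ'' term gives ψ'(0⁺) − ψ'(0⁻) and the δ term gives −(2mλ/ℏ²)ψ(0).
With ψ ∝ e^{−κ|x|} this yields −2κ = −2mλ/ℏ², so κ = mλ/ℏ² = 14.10.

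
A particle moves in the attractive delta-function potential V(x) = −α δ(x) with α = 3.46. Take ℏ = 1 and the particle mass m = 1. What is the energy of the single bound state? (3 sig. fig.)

E = -5.99

For x ≠ 0 the bound state is ψ ∝ e^{−κ|x|}; integrating the TISE across the delta gives the cusp condition 2κ = 2mα/ℏ², so κ = 3.460.
Then E = −ℏ²κ²/(2m) = −mα²/(2ℏ²) = -5.986.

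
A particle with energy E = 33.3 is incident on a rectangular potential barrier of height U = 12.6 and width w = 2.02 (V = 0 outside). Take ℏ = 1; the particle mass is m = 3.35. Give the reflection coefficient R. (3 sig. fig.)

R = 0.0518

E > U: inside the barrier k₂ = √(2m(E − U))/ℏ = 11.78, k₂w = 23.79.
T = [1 + U² sin²(k₂w) / (4E(E − U))]⁻¹ = 1/1.055 = 0.948.
R = 1 − T = 0.0518.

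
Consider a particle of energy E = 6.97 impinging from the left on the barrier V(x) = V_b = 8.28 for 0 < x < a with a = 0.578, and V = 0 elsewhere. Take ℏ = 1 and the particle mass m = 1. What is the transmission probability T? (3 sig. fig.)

E < V_b: inside the barrier ψ ∝ e^{±κx} with κ = √(2m(V_b − E))/ℏ = 1.619.
κa = 0.9356, sinh(κa) = 1.078.
Matching ψ, ψ′ at both faces gives T = [1 + V_b² sinh²(κa) / (4E(V_b − E))]⁻¹ = 1/3.182 = 0.314.

T = 0.314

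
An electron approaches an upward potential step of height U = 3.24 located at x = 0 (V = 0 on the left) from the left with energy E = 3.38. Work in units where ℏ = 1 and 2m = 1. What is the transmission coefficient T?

The wavenumbers are k₁ = √(2mE)/ℏ = 1.838 on the left and k₂ = √(2m(E − U))/ℏ = 0.3742 on the right.
Matching ψ and ψ′ at x = 0 gives r = (k₁ − k₂)/(k₁ + k₂), so R = r² = 0.4380 and T = 1 − R = 0.5620.

T = 0.562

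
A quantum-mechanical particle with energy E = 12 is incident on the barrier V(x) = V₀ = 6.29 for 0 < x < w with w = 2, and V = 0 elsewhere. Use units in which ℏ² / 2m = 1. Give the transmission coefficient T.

T = 0.874

E > V₀: inside the barrier k₂ = √(2m(E − V₀))/ℏ = 2.390, k₂w = 4.779.
Matching at both interfaces gives T⁻¹ = 1 + V₀² sin²(k₂w) / [4E(E − V₀)] = 1.144, hence T = 0.874.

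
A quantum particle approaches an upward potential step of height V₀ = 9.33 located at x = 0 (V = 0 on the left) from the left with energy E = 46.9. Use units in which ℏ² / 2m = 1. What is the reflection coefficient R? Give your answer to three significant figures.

R = 0.00307

The wavenumbers are k₁ = √(2mE)/ℏ = 6.848 on the left and k₂ = √(2m(E − V₀))/ℏ = 6.129 on the right.
Matching ψ and ψ′ at x = 0 gives r = (k₁ − k₂)/(k₁ + k₂), so R = r² = 0.003069 and T = 1 − R = 0.9969.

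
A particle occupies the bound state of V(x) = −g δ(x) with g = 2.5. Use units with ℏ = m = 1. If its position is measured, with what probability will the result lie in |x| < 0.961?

The normalised bound state is ψ = √κ e^{−κ|x|} with κ = mg/ℏ² = 2.500.
P(|x| < d) = ∫_{−d}^{d} κ e^{−2κ|x|} dx = 1 − e^{−2κd} = 1 − e^{−4.805} = 0.9918.

P = 0.992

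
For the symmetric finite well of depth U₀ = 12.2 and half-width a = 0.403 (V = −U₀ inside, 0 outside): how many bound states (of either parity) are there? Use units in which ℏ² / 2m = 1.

Define the well-strength parameter z₀ = (a/ℏ)√(2mU₀) = 0.403 × √(2·0.5·12.2) = 1.408.
The even/odd transcendental equations gain one root per π/2 in z₀, giving N = 1 + ⌊2z₀/π⌋ = 1 + ⌊0.8961⌋ = 1.

N = 1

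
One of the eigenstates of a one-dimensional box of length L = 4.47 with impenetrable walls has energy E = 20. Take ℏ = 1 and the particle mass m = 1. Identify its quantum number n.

For an infinite well E_n = n²π²ℏ²/(2mL²), so n = (L/πℏ)√(2mE).
n = (4.47/π) × √(2 × 1 × 20) = 8.999 → n = 9.

n = 9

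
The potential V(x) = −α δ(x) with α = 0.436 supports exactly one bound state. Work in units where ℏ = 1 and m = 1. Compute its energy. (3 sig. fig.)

E = -0.0950

For x ≠ 0 the bound state is ψ ∝ e^{−κ|x|}; integrating the TISE across the delta gives the cusp condition 2κ = 2mα/ℏ², so κ = 0.4360.
Then E = −ℏ²κ²/(2m) = −mα²/(2ℏ²) = -0.09505.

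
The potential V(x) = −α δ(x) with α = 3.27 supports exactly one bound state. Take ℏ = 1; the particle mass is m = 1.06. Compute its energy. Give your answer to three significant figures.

The bound state is ψ(x) = √κ e^{−κ|x|}. The derivative jump ψ'(0⁺) − ψ'(0⁻) = −(2mα/ℏ²)ψ(0) fixes κ = mα/ℏ² = 3.466.
Then E = −ℏ²κ²/(2m) = −mα²/(2ℏ²) = -5.667.

E = -5.67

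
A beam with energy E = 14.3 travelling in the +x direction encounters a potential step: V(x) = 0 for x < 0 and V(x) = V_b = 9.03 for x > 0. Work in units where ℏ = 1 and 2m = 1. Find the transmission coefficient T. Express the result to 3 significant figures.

T = 0.940

On each side the TISE gives plane waves with k = √(2m(E − V))/ℏ: k₁ = √(2·½·14.3) = 3.782, k₂ = √(2·½·5.27) = 2.296.
Continuity of ψ and ψ′ at the step yields the reflection amplitude r = (k₁ − k₂)/(k₁ + k₂) = 0.2445; thus R = |r|² = 0.05978, T = 0.9402.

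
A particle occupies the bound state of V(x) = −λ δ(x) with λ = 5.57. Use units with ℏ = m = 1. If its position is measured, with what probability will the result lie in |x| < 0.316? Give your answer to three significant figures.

The normalised bound state is ψ = √κ e^{−κ|x|} with κ = mλ/ℏ² = 5.570.
P(|x| < d) = ∫_{−d}^{d} κ e^{−2κ|x|} dx = 1 − e^{−2κd} = 1 − e^{−3.520} = 0.9704.

P = 0.970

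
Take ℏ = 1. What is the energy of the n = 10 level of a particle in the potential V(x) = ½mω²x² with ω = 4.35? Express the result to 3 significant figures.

The oscillator eigenvalues are E_n = ℏω(n + ½), so E_10 = 4.35 × 10.5 = 45.68.

E = 45.7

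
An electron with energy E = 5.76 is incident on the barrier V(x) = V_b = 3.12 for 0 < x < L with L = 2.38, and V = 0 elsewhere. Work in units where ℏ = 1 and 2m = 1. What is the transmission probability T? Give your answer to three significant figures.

E > V_b: inside the barrier k₂ = √(2m(E − V_b))/ℏ = 1.625, k₂L = 3.867.
T = [1 + V_b² sin²(k₂L) / (4E(E − V_b))]⁻¹ = 1/1.070 = 0.934.

T = 0.934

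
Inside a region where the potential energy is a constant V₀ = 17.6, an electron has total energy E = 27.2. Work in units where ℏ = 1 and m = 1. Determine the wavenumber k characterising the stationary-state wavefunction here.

With E > V₀ the solution is oscillatory, ψ ∝ e^{±ikx} with k = √(2m(E − V₀))/ℏ.
k = √(2 × 1 × 9.6) = 4.382.

k = 4.38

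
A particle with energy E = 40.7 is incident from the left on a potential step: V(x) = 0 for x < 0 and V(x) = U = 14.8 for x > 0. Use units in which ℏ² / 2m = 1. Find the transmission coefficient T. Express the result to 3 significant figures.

T = 0.987

The wavenumbers are k₁ = √(2mE)/ℏ = 6.380 on the left and k₂ = √(2m(E − U))/ℏ = 5.089 on the right.
Matching ψ and ψ′ at x = 0 gives r = (k₁ − k₂)/(k₁ + k₂), so R = r² = 0.01266 and T = 1 − R = 0.9873.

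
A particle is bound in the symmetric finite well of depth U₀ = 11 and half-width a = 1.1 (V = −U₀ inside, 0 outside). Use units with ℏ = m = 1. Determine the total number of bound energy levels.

N = 4

Define the well-strength parameter z₀ = (a/ℏ)√(2mU₀) = 1.1 × √(2·1·11) = 5.159.
The even/odd transcendental equations gain one root per π/2 in z₀, giving N = 1 + ⌊2z₀/π⌋ = 1 + ⌊3.285⌋ = 4.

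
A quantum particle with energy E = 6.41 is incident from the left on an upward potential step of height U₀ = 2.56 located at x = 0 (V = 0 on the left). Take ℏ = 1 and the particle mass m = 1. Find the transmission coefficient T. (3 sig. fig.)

T = 0.984

The wavenumbers are k₁ = √(2mE)/ℏ = 3.581 on the left and k₂ = √(2m(E − U₀))/ℏ = 2.775 on the right.
Matching ψ and ψ′ at x = 0 gives r = (k₁ − k₂)/(k₁ + k₂), so R = r² = 0.01607 and T = 1 − R = 0.9839.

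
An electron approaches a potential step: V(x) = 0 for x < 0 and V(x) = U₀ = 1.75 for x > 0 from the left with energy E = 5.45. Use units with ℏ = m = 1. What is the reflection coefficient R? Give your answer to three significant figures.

The wavenumbers are k₁ = √(2mE)/ℏ = 3.302 on the left and k₂ = √(2m(E − U₀))/ℏ = 2.720 on the right.
Continuity of ψ and ψ′ at the step yields the reflection amplitude r = (k₁ − k₂)/(k₁ + k₂) = 0.09652; thus R = |r|² = 0.009316, T = 0.9907.

R = 0.00932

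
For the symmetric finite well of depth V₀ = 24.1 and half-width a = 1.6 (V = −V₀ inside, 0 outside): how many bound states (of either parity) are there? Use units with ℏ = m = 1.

The dimensionless depth is z₀ = a√(2mV₀)/ℏ = 1.6 × √(48.20) = 11.11.
The even/odd transcendental equations gain one root per π/2 in z₀, giving N = 1 + ⌊2z₀/π⌋ = 1 + ⌊7.072⌋ = 8.

N = 8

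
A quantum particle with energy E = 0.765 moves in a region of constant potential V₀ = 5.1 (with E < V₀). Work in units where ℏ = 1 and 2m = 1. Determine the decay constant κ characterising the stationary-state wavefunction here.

κ = 2.08

Since E < V₀ the TISE in this region is ψ'' = κ²ψ with κ = √(2m(V₀ − E))/ℏ.
κ = √(2 × 0.5 × 4.335) = 2.082.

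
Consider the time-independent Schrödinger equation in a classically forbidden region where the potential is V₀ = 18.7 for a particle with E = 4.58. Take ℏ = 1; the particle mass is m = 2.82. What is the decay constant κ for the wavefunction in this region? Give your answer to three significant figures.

κ = 8.92

Since E < V₀ the TISE in this region is ψ'' = κ²ψ with κ = √(2m(V₀ − E))/ℏ.
κ = √(2 × 2.82 × 14.12) = 8.924.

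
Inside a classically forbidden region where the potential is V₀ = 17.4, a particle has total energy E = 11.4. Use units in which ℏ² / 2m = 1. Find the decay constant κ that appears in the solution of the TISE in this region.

Since E < V₀ the TISE in this region is ψ'' = κ²ψ with κ = √(2m(V₀ − E))/ℏ.
κ = √(2 × 0.5 × 6) = 2.449.

κ = 2.45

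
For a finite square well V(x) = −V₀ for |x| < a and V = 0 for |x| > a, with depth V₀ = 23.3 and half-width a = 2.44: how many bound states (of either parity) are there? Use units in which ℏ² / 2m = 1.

N = 8

Define the well-strength parameter z₀ = (a/ℏ)√(2mV₀) = 2.44 × √(2·0.5·23.3) = 11.78.
A new bound state (alternating even/odd) appears each time z₀ passes a multiple of π/2, so N = ⌊2z₀/π⌋ + 1 = ⌊7.498⌋ + 1 = 8.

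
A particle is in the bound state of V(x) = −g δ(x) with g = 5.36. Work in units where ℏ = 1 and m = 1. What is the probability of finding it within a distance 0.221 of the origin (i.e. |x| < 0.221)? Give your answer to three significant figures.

The normalised bound state is ψ = √κ e^{−κ|x|} with κ = mg/ℏ² = 5.360.
P(|x| < d) = ∫_{−d}^{d} κ e^{−2κ|x|} dx = 1 − e^{−2κd} = 1 − e^{−2.369} = 0.9064.

P = 0.906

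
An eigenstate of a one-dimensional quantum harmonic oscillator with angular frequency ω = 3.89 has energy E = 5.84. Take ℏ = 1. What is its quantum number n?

Invert E_n = (n + ½)ℏω: n = E/ℏω − ½ = 1.001, so n = 1.

n = 1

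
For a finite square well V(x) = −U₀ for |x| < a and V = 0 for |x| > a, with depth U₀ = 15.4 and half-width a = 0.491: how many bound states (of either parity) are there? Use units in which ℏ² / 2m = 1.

N = 2

Define the well-strength parameter z₀ = (a/ℏ)√(2mU₀) = 0.491 × √(2·0.5·15.4) = 1.927.
A new bound state (alternating even/odd) appears each time z₀ passes a multiple of π/2, so N = ⌊2z₀/π⌋ + 1 = ⌊1.227⌋ + 1 = 2.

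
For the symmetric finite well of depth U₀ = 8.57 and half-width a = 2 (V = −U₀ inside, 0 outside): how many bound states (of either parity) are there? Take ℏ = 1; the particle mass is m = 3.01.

N = 10

Define the well-strength parameter z₀ = (a/ℏ)√(2mU₀) = 2 × √(2·3.01·8.57) = 14.37.
A new bound state (alternating even/odd) appears each time z₀ passes a multiple of π/2, so N = ⌊2z₀/π⌋ + 1 = ⌊9.145⌋ + 1 = 10.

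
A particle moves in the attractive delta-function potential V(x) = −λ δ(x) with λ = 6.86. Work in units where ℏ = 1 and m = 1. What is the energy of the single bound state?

E = -23.5

The bound state is ψ(x) = √κ e^{−κ|x|}. The derivative jump ψ'(0⁺) − ψ'(0⁻) = −(2mλ/ℏ²)ψ(0) fixes κ = mλ/ℏ² = 6.860.
Then E = −ℏ²κ²/(2m) = −mλ²/(2ℏ²) = -23.53.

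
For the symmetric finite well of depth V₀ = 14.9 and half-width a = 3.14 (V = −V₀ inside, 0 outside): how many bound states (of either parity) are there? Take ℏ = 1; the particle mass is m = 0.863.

N = 11

Define the well-strength parameter z₀ = (a/ℏ)√(2mV₀) = 3.14 × √(2·0.863·14.9) = 15.92.
A new bound state (alternating even/odd) appears each time z₀ passes a multiple of π/2, so N = ⌊2z₀/π⌋ + 1 = ⌊10.14⌋ + 1 = 11.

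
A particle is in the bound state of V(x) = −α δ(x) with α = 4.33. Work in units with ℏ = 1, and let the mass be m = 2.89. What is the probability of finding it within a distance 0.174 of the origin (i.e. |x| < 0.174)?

The normalised bound state is ψ = √κ e^{−κ|x|} with κ = mα/ℏ² = 12.51.
P(|x| < d) = ∫_{−d}^{d} κ e^{−2κ|x|} dx = 1 − e^{−2κd} = 1 − e^{−4.355} = 0.9872.

P = 0.987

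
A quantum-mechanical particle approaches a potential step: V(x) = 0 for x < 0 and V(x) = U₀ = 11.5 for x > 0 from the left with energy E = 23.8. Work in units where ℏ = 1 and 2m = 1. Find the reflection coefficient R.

On each side the TISE gives plane waves with k = √(2m(E − V))/ℏ: k₁ = √(2·½·23.8) = 4.879, k₂ = √(2·½·12.3) = 3.507.
Matching ψ and ψ′ at x = 0 gives r = (k₁ − k₂)/(k₁ + k₂), so R = r² = 0.02675 and T = 1 − R = 0.9733.

R = 0.0267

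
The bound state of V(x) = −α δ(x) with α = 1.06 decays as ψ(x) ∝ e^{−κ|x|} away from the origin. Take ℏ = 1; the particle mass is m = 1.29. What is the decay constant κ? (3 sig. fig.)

κ = 1.37

Integrating the TISE across x = 0 gives the cusp condition ψ'(0⁺) − ψ'(0⁻) = −(2mα/ℏ²)ψ(0).
With ψ ∝ e^{−κ|x|} this yields −2κ = −2mα/ℏ², so κ = mα/ℏ² = 1.367.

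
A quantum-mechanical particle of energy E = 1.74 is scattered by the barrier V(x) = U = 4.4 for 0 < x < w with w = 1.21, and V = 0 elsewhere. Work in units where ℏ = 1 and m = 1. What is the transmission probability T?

E < U: inside the barrier ψ ∝ e^{±κx} with κ = √(2m(U − E))/ℏ = 2.307.
κw = 2.791, sinh(κw) = 8.117.
The exact tunnelling result is T⁻¹ = 1 + U² sinh²(κw) / [4E(U − E)] = 69.90, so T = 0.0143.

T = 0.0143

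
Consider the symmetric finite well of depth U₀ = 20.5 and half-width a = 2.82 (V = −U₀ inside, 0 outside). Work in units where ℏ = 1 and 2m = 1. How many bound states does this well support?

The dimensionless depth is z₀ = a√(2mU₀)/ℏ = 2.82 × √(20.50) = 12.77.
A new bound state (alternating even/odd) appears each time z₀ passes a multiple of π/2, so N = ⌊2z₀/π⌋ + 1 = ⌊8.128⌋ + 1 = 9.

N = 9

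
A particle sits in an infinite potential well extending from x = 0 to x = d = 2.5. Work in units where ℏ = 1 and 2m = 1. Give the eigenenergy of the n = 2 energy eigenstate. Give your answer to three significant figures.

E = 6.32

The infinite-well eigenfunctions ψ_n = √(2/d) sin(nπx/d) vanish at both walls, giving E_n = n²π²ℏ²/(2md²).
E_2 = 2² × π² / (2 × 0.5 × 2.5²) = 6.317.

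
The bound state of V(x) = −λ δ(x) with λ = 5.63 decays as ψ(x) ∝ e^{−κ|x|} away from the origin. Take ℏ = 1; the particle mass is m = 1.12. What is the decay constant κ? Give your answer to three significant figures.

κ = 6.31

Integrating the TISE across x = 0 gives the cusp condition ψ'(0⁺) − ψ'(0⁻) = −(2mλ/ℏ²)ψ(0).
With ψ ∝ e^{−κ|x|} this yields −2κ = −2mλ/ℏ², so κ = mλ/ℏ² = 6.306.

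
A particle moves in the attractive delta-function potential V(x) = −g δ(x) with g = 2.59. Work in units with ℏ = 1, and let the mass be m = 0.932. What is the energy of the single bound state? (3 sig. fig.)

E = -3.13

For x ≠ 0 the bound state is ψ ∝ e^{−κ|x|}; integrating the TISE across the delta gives the cusp condition 2κ = 2mg/ℏ², so κ = 2.414.
Then E = −ℏ²κ²/(2m) = −mg²/(2ℏ²) = -3.126.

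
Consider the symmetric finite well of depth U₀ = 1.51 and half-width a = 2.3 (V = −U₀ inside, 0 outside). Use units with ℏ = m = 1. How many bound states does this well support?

The dimensionless depth is z₀ = a√(2mU₀)/ℏ = 2.3 × √(3.020) = 3.997.
A new bound state (alternating even/odd) appears each time z₀ passes a multiple of π/2, so N = ⌊2z₀/π⌋ + 1 = ⌊2.545⌋ + 1 = 3.

N = 3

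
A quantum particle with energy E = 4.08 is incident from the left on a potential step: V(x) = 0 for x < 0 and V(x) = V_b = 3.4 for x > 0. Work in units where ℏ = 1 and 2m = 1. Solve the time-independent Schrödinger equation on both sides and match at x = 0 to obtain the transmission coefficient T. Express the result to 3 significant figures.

On each side the TISE gives plane waves with k = √(2m(E − V))/ℏ: k₁ = √(2·½·4.08) = 2.020, k₂ = √(2·½·0.68) = 0.8246.
Continuity of ψ and ψ′ at the step yields the reflection amplitude r = (k₁ − k₂)/(k₁ + k₂) = 0.4202; thus R = |r|² = 0.1766, T = 0.8234.

T = 0.823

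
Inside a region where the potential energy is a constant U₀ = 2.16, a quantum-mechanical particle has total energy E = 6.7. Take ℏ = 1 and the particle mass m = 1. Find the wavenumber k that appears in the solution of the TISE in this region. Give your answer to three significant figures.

k = 3.01

With E > U₀ the solution is oscillatory, ψ ∝ e^{±ikx} with k = √(2m(E − U₀))/ℏ.
k = √(2 × 1 × 4.54) = 3.013.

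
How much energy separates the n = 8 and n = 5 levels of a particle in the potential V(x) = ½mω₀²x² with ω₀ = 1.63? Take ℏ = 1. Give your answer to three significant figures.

ΔE = 4.89

E_n = ℏω₀(n + ½), so ΔE = (8 − 5) ℏω₀ = 3 × 1.63 = 4.890.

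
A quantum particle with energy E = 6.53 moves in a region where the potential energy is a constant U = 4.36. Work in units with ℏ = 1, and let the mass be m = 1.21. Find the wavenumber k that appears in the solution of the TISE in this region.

With E > U the solution is oscillatory, ψ ∝ e^{±ikx} with k = √(2m(E − U))/ℏ.
k = √(2 × 1.21 × 2.17) = 2.292.

k = 2.29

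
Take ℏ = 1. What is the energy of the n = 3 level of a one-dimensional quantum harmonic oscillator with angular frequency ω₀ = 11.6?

The oscillator eigenvalues are E_n = ℏω₀(n + ½), so E_3 = 11.6 × 3.5 = 40.60.

E = 40.6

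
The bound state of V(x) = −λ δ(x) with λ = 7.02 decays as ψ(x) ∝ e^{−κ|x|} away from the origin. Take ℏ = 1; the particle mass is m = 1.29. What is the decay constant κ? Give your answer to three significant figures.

Integrate −(ℏ²/2m)ψ'' − λδ(x)ψ = Eψ from −ε to +ε: the ψ'' term gives ψ'(0⁺) − ψ'(0⁻) and the δ term gives −(2mλ/ℏ²)ψ(0).
With ψ ∝ e^{−κ|x|} this yields −2κ = −2mλ/ℏ², so κ = mλ/ℏ² = 9.056.

κ = 9.06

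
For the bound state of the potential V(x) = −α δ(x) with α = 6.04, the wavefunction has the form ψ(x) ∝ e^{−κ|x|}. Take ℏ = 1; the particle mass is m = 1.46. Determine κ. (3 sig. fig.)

Integrate −(ℏ²/2m)ψ'' − αδ(x)ψ = Eψ from −ε to +ε: the ψ'' term gives ψ'(0⁺) − ψ'(0⁻) and the δ term gives −(2mα/ℏ²)ψ(0).
With ψ ∝ e^{−κ|x|} this yields −2κ = −2mα/ℏ², so κ = mα/ℏ² = 8.818.

κ = 8.82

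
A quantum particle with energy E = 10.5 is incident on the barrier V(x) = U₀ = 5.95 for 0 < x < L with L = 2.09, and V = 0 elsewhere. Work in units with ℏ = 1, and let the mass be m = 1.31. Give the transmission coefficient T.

E > U₀: inside the barrier k₂ = √(2m(E − U₀))/ℏ = 3.453, k₂L = 7.216.
T = [1 + U₀² sin²(k₂L) / (4E(E − U₀))]⁻¹ = 1/1.120 = 0.893.

T = 0.893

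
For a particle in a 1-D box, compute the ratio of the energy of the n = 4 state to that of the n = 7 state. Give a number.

Since E_n ∝ n², the ratio is (4/7)² = 0.326531.

0.326531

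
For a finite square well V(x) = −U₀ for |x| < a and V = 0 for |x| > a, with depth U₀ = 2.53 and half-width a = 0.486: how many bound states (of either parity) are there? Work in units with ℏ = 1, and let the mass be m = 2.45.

Define the well-strength parameter z₀ = (a/ℏ)√(2mU₀) = 0.486 × √(2·2.45·2.53) = 1.711.
The even/odd transcendental equations gain one root per π/2 in z₀, giving N = 1 + ⌊2z₀/π⌋ = 1 + ⌊1.089⌋ = 2.

N = 2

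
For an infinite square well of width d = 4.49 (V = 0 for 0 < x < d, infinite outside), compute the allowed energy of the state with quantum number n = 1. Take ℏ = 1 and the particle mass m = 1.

E = 0.245

Requiring ψ(0) = ψ(d) = 0 quantises k = nπ/d, hence E_n = ℏ²k²/2m = n²π²ℏ²/(2md²).
E_1 = 1² × π² / (2 × 1 × 4.49²) = 0.2448.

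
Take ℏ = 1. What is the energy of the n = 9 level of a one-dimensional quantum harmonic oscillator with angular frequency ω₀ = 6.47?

E = 61.5

The oscillator eigenvalues are E_n = ℏω₀(n + ½), so E_9 = 6.47 × 9.5 = 61.47.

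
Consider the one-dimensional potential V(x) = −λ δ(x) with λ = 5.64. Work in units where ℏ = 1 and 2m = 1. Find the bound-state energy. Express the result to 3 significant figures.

E = -7.95

For x ≠ 0 the bound state is ψ ∝ e^{−κ|x|}; integrating the TISE across the delta gives the cusp condition 2κ = 2mλ/ℏ², so κ = 2.820.
Then E = −ℏ²κ²/(2m) = −mλ²/(2ℏ²) = -7.952.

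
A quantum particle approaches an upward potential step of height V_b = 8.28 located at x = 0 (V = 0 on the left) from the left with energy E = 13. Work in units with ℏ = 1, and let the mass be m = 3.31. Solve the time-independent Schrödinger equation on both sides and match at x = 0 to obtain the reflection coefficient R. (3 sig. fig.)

R = 0.0615

The wavenumbers are k₁ = √(2mE)/ℏ = 9.277 on the left and k₂ = √(2m(E − V_b))/ℏ = 5.590 on the right.
Continuity of ψ and ψ′ at the step yields the reflection amplitude r = (k₁ − k₂)/(k₁ + k₂) = 0.2480; thus R = |r|² = 0.06151, T = 0.9385.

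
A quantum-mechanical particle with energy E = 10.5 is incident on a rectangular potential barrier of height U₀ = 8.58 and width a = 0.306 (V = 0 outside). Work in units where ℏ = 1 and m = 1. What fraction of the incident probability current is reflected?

E > U₀: inside the barrier k₂ = √(2m(E − U₀))/ℏ = 1.960, k₂a = 0.5996.
Matching at both interfaces gives T⁻¹ = 1 + U₀² sin²(k₂a) / [4E(E − U₀)] = 1.291, hence T = 0.775.
R = 1 − T = 0.225.

R = 0.225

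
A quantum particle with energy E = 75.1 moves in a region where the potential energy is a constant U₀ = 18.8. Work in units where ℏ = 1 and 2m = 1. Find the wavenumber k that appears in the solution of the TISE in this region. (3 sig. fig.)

With E > U₀ the solution is oscillatory, ψ ∝ e^{±ikx} with k = √(2m(E − U₀))/ℏ.
k = √(2 × 0.5 × 56.3) = 7.503.

k = 7.50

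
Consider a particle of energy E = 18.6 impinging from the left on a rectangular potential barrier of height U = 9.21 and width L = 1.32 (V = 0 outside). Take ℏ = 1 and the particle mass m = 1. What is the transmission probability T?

Above the barrier the interior wavenumber is k₂ = √(2m(E − U))/ℏ = 4.334, giving phase k₂L = 5.720.
T = [1 + U² sin²(k₂L) / (4E(E − U))]⁻¹ = 1/1.035 = 0.967.

T = 0.967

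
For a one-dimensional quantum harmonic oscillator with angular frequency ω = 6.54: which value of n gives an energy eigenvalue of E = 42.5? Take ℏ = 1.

n = 6

E_n = ℏω(n + ½) ⇒ n = E/(ℏω) − ½ = 42.5/6.54 − 0.5 = 5.998 → n = 6.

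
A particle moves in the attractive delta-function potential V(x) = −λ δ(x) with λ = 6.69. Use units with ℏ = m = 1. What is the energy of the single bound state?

The bound state is ψ(x) = √κ e^{−κ|x|}. The derivative jump ψ'(0⁺) − ψ'(0⁻) = −(2mλ/ℏ²)ψ(0) fixes κ = mλ/ℏ² = 6.690.
Then E = −ℏ²κ²/(2m) = −mλ²/(2ℏ²) = -22.38.

E = -22.4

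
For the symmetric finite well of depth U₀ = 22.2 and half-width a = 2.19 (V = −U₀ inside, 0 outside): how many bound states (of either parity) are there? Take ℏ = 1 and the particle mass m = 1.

Define the well-strength parameter z₀ = (a/ℏ)√(2mU₀) = 2.19 × √(2·1·22.2) = 14.59.
The even/odd transcendental equations gain one root per π/2 in z₀, giving N = 1 + ⌊2z₀/π⌋ = 1 + ⌊9.290⌋ = 10.

N = 10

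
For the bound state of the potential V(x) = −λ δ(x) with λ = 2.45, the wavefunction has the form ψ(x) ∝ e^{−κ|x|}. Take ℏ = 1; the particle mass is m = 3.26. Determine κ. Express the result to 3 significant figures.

Integrating the TISE across x = 0 gives the cusp condition ψ'(0⁺) − ψ'(0⁻) = −(2mλ/ℏ²)ψ(0).
With ψ ∝ e^{−κ|x|} this yields −2κ = −2mλ/ℏ², so κ = mλ/ℏ² = 7.987.

κ = 7.99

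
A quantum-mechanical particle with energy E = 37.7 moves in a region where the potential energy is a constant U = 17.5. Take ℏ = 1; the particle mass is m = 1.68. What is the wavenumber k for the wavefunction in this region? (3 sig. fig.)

With E > U the solution is oscillatory, ψ ∝ e^{±ikx} with k = √(2m(E − U))/ℏ.
k = √(2 × 1.68 × 20.2) = 8.238.

k = 8.24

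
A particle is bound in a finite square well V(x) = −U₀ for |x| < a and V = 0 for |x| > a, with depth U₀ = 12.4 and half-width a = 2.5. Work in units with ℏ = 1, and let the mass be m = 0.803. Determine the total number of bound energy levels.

N = 8

The dimensionless depth is z₀ = a√(2mU₀)/ℏ = 2.5 × √(19.91) = 11.16.
A new bound state (alternating even/odd) appears each time z₀ passes a multiple of π/2, so N = ⌊2z₀/π⌋ + 1 = ⌊7.102⌋ + 1 = 8.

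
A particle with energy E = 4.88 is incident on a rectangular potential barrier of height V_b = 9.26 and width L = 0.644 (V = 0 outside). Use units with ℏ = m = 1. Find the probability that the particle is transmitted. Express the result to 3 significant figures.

T = 0.0844

Since E < V_b the interior solution is evanescent with decay constant κ = √(2m(V_b − E))/ℏ = 2.960.
κL = 1.906, sinh(κL) = 3.289.
The exact tunnelling result is T⁻¹ = 1 + V_b² sinh²(κL) / [4E(V_b − E)] = 11.85, so T = 0.0844.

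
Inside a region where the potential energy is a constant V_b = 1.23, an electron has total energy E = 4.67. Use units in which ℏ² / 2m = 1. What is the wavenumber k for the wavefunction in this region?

With E > V_b the solution is oscillatory, ψ ∝ e^{±ikx} with k = √(2m(E − V_b))/ℏ.
k = √(2 × 0.5 × 3.44) = 1.855.

k = 1.85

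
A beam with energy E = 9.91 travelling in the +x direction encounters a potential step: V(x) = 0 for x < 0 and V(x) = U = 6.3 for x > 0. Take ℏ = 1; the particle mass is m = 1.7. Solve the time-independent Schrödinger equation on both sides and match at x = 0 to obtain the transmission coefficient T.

T = 0.939

On each side the TISE gives plane waves with k = √(2m(E − V))/ℏ: k₁ = √(2·1.7·9.91) = 5.805, k₂ = √(2·1.7·3.61) = 3.503.
Matching ψ and ψ′ at x = 0 gives r = (k₁ − k₂)/(k₁ + k₂), so R = r² = 0.06112 and T = 1 − R = 0.9389.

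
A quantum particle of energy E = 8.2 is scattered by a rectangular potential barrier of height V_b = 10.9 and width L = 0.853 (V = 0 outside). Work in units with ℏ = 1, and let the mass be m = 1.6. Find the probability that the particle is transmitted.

T = 0.0197

E < V_b: inside the barrier ψ ∝ e^{±κx} with κ = √(2m(V_b − E))/ℏ = 2.939.
κL = 2.507, sinh(κL) = 6.095.
The exact tunnelling result is T⁻¹ = 1 + V_b² sinh²(κL) / [4E(V_b − E)] = 50.84, so T = 0.0197.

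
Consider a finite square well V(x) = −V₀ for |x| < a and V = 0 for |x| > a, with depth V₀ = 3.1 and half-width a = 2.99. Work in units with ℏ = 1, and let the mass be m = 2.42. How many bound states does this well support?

N = 8

Define the well-strength parameter z₀ = (a/ℏ)√(2mV₀) = 2.99 × √(2·2.42·3.1) = 11.58.
A new bound state (alternating even/odd) appears each time z₀ passes a multiple of π/2, so N = ⌊2z₀/π⌋ + 1 = ⌊7.373⌋ + 1 = 8.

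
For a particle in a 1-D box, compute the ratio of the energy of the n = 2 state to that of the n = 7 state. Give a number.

Since E_n ∝ n², the ratio is (2/7)² = 0.0816327.

0.0816327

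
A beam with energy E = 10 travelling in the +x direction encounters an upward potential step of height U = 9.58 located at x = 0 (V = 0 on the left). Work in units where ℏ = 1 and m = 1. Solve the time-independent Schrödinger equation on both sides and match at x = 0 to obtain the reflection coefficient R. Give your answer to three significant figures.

R = 0.435

The wavenumbers are k₁ = √(2mE)/ℏ = 4.472 on the left and k₂ = √(2m(E − U))/ℏ = 0.9165 on the right.
Continuity of ψ and ψ′ at the step yields the reflection amplitude r = (k₁ − k₂)/(k₁ + k₂) = 0.6598; thus R = |r|² = 0.4354, T = 0.5646.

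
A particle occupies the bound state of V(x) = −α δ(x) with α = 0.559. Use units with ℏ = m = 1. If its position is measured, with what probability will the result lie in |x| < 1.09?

The normalised bound state is ψ = √κ e^{−κ|x|} with κ = mα/ℏ² = 0.5590.
P(|x| < d) = ∫_{−d}^{d} κ e^{−2κ|x|} dx = 1 − e^{−2κd} = 1 − e^{−1.219} = 0.7044.

P = 0.704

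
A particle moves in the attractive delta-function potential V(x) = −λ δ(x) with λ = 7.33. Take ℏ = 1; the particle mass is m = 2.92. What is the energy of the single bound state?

The bound state is ψ(x) = √κ e^{−κ|x|}. The derivative jump ψ'(0⁺) − ψ'(0⁻) = −(2mλ/ℏ²)ψ(0) fixes κ = mλ/ℏ² = 21.40.
Then E = −ℏ²κ²/(2m) = −mλ²/(2ℏ²) = -78.44.

E = -78.4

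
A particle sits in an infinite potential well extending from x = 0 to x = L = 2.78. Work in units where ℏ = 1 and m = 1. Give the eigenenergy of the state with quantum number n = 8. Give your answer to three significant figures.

Requiring ψ(0) = ψ(L) = 0 quantises k = nπ/L, hence E_n = ℏ²k²/2m = n²π²ℏ²/(2mL²).
E_8 = 8² × π² / (2 × 1 × 2.78²) = 40.87.

E = 40.9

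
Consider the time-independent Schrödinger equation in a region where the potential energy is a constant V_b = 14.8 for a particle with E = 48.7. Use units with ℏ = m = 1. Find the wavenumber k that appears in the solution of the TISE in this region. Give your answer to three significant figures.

k = 8.23

With E > V_b the solution is oscillatory, ψ ∝ e^{±ikx} with k = √(2m(E − V_b))/ℏ.
k = √(2 × 1 × 33.9) = 8.234.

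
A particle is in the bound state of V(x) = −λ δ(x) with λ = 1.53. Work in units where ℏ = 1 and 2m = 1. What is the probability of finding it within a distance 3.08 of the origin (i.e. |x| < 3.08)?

The normalised bound state is ψ = √κ e^{−κ|x|} with κ = mλ/ℏ² = 0.7650.
P(|x| < d) = ∫_{−d}^{d} κ e^{−2κ|x|} dx = 1 − e^{−2κd} = 1 − e^{−4.712} = 0.9910.

P = 0.991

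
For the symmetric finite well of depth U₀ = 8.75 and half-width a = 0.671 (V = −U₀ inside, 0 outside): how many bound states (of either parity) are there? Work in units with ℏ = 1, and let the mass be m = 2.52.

N = 3

The dimensionless depth is z₀ = a√(2mU₀)/ℏ = 0.671 × √(44.10) = 4.456.
A new bound state (alternating even/odd) appears each time z₀ passes a multiple of π/2, so N = ⌊2z₀/π⌋ + 1 = ⌊2.837⌋ + 1 = 3.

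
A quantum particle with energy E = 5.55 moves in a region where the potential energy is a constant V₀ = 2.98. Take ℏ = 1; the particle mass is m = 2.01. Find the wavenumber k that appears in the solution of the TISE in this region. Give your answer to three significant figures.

With E > V₀ the solution is oscillatory, ψ ∝ e^{±ikx} with k = √(2m(E − V₀))/ℏ.
k = √(2 × 2.01 × 2.57) = 3.214.

k = 3.21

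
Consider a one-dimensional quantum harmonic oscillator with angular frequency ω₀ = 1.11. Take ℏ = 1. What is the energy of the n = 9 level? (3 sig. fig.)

E = 10.5

The oscillator eigenvalues are E_n = ℏω₀(n + ½), so E_9 = 1.11 × 9.5 = 10.55.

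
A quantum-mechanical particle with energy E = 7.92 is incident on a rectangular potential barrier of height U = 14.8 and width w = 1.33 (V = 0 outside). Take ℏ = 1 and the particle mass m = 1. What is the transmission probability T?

Since E < U the interior solution is evanescent with decay constant κ = √(2m(U − E))/ℏ = 3.709.
κw = 4.934, sinh(κw) = 69.43.
Matching ψ, ψ′ at both faces gives T = [1 + U² sinh²(κw) / (4E(U − E))]⁻¹ = 1/4846 = 0.000206.

T = 0.000206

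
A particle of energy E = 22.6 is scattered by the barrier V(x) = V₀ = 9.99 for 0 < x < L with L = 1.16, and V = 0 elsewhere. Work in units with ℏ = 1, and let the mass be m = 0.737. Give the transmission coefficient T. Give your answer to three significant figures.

E > V₀: inside the barrier k₂ = √(2m(E − V₀))/ℏ = 4.311, k₂L = 5.001.
Matching at both interfaces gives T⁻¹ = 1 + V₀² sin²(k₂L) / [4E(E − V₀)] = 1.080, hence T = 0.926.

T = 0.926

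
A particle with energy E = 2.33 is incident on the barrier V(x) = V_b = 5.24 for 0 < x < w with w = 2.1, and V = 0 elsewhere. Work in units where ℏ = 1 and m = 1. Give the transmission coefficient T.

T = 0.000157

E < V_b: inside the barrier ψ ∝ e^{±κx} with κ = √(2m(V_b − E))/ℏ = 2.412.
κw = 5.066, sinh(κw) = 79.28.
Matching ψ, ψ′ at both faces gives T = [1 + V_b² sinh²(κw) / (4E(V_b − E))]⁻¹ = 1/6364 = 0.000157.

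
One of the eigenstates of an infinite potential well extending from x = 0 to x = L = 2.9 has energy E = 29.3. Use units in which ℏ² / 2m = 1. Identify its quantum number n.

n = 5

For an infinite well E_n = n²π²ℏ²/(2mL²), so n = (L/πℏ)√(2mE).
n = (2.9/π) × √(2 × 0.5 × 29.3) = 4.997 → n = 5.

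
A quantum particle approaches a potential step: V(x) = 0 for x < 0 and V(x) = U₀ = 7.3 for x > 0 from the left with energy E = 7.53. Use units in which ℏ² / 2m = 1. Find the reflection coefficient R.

R = 0.493

On each side the TISE gives plane waves with k = √(2m(E − V))/ℏ: k₁ = √(2·½·7.53) = 2.744, k₂ = √(2·½·0.23) = 0.4796.
Continuity of ψ and ψ′ at the step yields the reflection amplitude r = (k₁ − k₂)/(k₁ + k₂) = 0.7025; thus R = |r|² = 0.4935, T = 0.5065.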